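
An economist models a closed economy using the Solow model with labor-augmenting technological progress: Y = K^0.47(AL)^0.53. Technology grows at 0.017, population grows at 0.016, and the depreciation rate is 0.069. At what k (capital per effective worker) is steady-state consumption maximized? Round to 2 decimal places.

Capital per effective worker breaks even when investment replaces (n + g + δ)·k; here n + g + δ = 0.102.
Setting f'(k) = n+g+δ gives 0.47·k^(0.47−1) = 0.102, hence k_gold = (0.47/0.102)^(1/0.53) ≈ 17.8600.

k_gold ≈ 17.86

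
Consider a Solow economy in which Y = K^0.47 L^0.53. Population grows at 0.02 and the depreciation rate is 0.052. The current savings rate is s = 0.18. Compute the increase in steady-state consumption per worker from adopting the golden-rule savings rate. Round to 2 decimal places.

n + δ = 0.02 + 0.052 = 0.072.
Current steady state (s = 0.18): k* = (0.18/0.072)^(1/0.53) ≈ 5.6342, y* = 5.6342^0.47 ≈ 2.2537, c* = (1−0.18)·2.2537 ≈ 1.8480.
Golden rule sets MPK = n+δ: 0.47·k^(0.47−1) = 0.072, so k_gold = (0.47/0.072)^(1/0.53) ≈ 34.4582.
y_gold = 34.4582^0.47 ≈ 5.2787, c_gold = y_gold − 0.072·k_gold ≈ 2.7977.
Gain: Δc = 2.7977 − 1.8480 ≈ 0.9497.

Δc ≈ 0.95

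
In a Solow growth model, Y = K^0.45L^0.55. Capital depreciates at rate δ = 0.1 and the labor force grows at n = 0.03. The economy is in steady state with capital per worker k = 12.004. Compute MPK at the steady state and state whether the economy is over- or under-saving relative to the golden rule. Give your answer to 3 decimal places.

The effective depreciation rate is n + δ = 0.03 + 0.1 = 0.13.
MPK = 0.45·k^(0.45−1) = 0.45·12.004^(-0.55) ≈ 0.1147.
MPK < 0.13, so the economy is dynamically inefficient (over-saving).

over-saving; MPK ≈ 0.115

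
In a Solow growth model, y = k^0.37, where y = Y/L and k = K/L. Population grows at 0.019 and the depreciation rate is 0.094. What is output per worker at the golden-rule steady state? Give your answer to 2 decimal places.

Break-even investment rate: n + δ = 0.019 + 0.094 = 0.113.
Golden rule sets MPK = n+δ: 0.37·k^(0.37−1) = 0.113, so k_gold = (0.37/0.113)^(1/0.63) ≈ 6.5714.
Output: y_gold = k_gold^0.37 = 6.5714^0.37 ≈ 2.0069.

y_gold ≈ 2.01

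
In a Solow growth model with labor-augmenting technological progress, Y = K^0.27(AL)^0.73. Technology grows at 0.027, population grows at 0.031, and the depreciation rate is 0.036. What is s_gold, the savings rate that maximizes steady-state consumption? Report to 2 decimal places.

s_gold = 0.27

n + g + δ = 0.031 + 0.027 + 0.036 = 0.094.
At the golden rule MPK = n+g+δ, and in any Cobb-Douglas steady state s = (n+g+δ)·k/y = MPK·k/y = capital's share 0.27.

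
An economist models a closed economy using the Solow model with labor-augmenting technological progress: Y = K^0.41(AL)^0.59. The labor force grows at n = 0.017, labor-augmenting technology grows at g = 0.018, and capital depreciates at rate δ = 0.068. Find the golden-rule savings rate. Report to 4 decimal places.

Capital per effective worker breaks even when investment replaces (n + g + δ)·k; here n + g + δ = 0.103.
At the golden rule MPK = n+g+δ, and in any Cobb-Douglas steady state s = (n+g+δ)·k/y = MPK·k/y = capital's share 0.41.

s_gold = 0.4100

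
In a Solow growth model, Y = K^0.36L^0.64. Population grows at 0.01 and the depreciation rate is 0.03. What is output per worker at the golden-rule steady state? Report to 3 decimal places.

y_gold ≈ 3.442

The effective depreciation rate is n + δ = 0.01 + 0.03 = 0.04.
Setting f'(k) = n+δ gives 0.36·k^(0.36−1) = 0.04, hence k_gold = (0.36/0.04)^(1/0.64) ≈ 30.9745.
Output: y_gold = k_gold^0.36 = 30.9745^0.36 ≈ 3.4416.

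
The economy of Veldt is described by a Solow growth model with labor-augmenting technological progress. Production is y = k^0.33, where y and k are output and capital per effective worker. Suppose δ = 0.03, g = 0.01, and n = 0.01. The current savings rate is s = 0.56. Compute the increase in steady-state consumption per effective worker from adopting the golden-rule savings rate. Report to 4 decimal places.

Δc ≈ 0.2510

n + g + δ = 0.01 + 0.01 + 0.03 = 0.05.
Current steady state (s = 0.56): k* = (0.56/0.05)^(1/0.67) ≈ 36.8126, y* = 36.8126^0.33 ≈ 3.2868, c* = (1−0.56)·3.2868 ≈ 1.4462.
Setting f'(k) = n+g+δ gives 0.33·k^(0.33−1) = 0.05, hence k_gold = (0.33/0.05)^(1/0.67) ≈ 16.7186.
y_gold = 16.7186^0.33 ≈ 2.5331, c_gold = y_gold − 0.05·k_gold ≈ 1.6972.
Gain: Δc = 1.6972 − 1.4462 ≈ 0.2510.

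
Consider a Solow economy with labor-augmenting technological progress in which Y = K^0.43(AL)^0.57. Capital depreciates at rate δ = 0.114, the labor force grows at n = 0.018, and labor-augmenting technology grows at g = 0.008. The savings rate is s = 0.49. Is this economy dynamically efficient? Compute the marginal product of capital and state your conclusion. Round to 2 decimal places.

Break-even investment rate: n + g + δ = 0.018 + 0.008 + 0.114 = 0.14.
Steady-state k*: s·k^0.43 = 0.14·k gives k* = (0.49/0.14)^(1/0.57) ≈ 9.0054.
MPK = 0.43·9.0054^(-0.57) ≈ 0.1229.
MPK < n+g+δ = 0.14, so the economy is dynamically inefficient (over-saving).

dynamically inefficient; MPK ≈ 0.12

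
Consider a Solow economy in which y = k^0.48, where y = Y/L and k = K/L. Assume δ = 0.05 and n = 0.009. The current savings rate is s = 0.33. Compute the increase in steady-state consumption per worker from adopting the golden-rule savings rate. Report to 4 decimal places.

Δc ≈ 0.3179

The effective depreciation rate is n + δ = 0.009 + 0.05 = 0.059.
Current steady state (s = 0.33): k* = (0.33/0.059)^(1/0.52) ≈ 27.4038, y* = 27.4038^0.48 ≈ 4.8995, c* = (1−0.33)·4.8995 ≈ 3.2826.
Golden rule sets MPK = n+δ: 0.48·k^(0.48−1) = 0.059, so k_gold = (0.48/0.059)^(1/0.52) ≈ 56.3311.
y_gold = 56.3311^0.48 ≈ 6.9240, c_gold = y_gold − 0.059·k_gold ≈ 3.6005.
Gain: Δc = 3.6005 − 3.2826 ≈ 0.3179.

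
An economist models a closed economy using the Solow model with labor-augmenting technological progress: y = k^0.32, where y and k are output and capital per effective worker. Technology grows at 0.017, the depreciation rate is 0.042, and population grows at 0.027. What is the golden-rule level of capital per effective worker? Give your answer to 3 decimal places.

k_gold ≈ 6.905

n + g + δ = 0.027 + 0.017 + 0.042 = 0.086.
At the golden rule the marginal product of capital equals n+g+δ: 0.32·k^(0.32−1) = 0.086. Solving, k_gold = (0.32/0.086)^(1/0.68) ≈ 6.9055.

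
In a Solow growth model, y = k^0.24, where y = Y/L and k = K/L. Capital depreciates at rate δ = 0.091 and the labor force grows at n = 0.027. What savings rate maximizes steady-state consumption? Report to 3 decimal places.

s_gold = 0.240

n + δ = 0.027 + 0.091 = 0.118.
At the golden rule MPK = n+δ, and in any Cobb-Douglas steady state s = (n+δ)·k/y = MPK·k/y = capital's share 0.24.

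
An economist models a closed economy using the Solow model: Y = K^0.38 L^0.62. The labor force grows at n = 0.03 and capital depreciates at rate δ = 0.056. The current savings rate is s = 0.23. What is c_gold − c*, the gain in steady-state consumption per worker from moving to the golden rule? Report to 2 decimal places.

n + δ = 0.03 + 0.056 = 0.086.
Current steady state (s = 0.23): k* = (0.23/0.086)^(1/0.62) ≈ 4.8874, y* = 4.8874^0.38 ≈ 1.8275, c* = (1−0.23)·1.8275 ≈ 1.4072.
At the golden rule the marginal product of capital equals n+δ: 0.38·k^(0.38−1) = 0.086. Solving, k_gold = (0.38/0.086)^(1/0.62) ≈ 10.9846.
y_gold = 10.9846^0.38 ≈ 2.4860, c_gold = y_gold − 0.086·k_gold ≈ 1.5413.
Gain: Δc = 1.5413 − 1.4072 ≈ 0.1342.

Δc ≈ 0.13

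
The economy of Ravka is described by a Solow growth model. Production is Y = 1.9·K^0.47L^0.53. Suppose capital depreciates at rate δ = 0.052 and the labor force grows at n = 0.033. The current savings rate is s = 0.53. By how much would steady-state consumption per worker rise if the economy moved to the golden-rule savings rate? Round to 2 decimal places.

n + δ = 0.033 + 0.052 = 0.085.
Current steady state (s = 0.53): k* = (0.53·1.9/0.085)^(1/0.53) ≈ 106.0914, y* = 1.9·106.0914^0.47 ≈ 17.0147, c* = (1−0.53)·17.0147 ≈ 7.9969.
Golden rule sets MPK = n+δ: 0.47·1.9·k^(0.47−1) = 0.085, so k_gold = (0.47·1.9/0.085)^(1/0.53) ≈ 84.5729.
y_gold = 1.9·84.5729^0.47 ≈ 15.2951, c_gold = y_gold − 0.085·k_gold ≈ 8.1064.
Gain: Δc = 8.1064 − 7.9969 ≈ 0.1095.

Δc ≈ 0.11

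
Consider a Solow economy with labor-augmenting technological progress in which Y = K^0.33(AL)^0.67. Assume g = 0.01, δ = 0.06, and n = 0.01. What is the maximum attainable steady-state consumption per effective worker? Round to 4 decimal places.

n + g + δ = 0.01 + 0.01 + 0.06 = 0.08.
Maximizing c = f(k) − (n+g+δ)·k gives f'(k) = n+g+δ, i.e. 0.33·k^(0.33−1) = 0.08, so k_gold = (0.33/0.08)^(1/0.67) ≈ 8.2898.
y_gold = 8.2898^0.33 ≈ 2.0096.
c_gold = y_gold − (n+g+δ)·k_gold = 2.0096 − 0.08·8.2898 ≈ 1.3465.

c_gold ≈ 1.3465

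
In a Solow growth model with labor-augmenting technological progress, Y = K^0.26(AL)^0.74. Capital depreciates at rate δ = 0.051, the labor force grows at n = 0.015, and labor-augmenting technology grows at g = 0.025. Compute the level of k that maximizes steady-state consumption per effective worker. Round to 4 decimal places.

The effective depreciation rate is n + g + δ = 0.015 + 0.025 + 0.051 = 0.091.
At the golden rule the marginal product of capital equals n+g+δ: 0.26·k^(0.26−1) = 0.091. Solving, k_gold = (0.26/0.091)^(1/0.74) ≈ 4.1317.

k_gold ≈ 4.1317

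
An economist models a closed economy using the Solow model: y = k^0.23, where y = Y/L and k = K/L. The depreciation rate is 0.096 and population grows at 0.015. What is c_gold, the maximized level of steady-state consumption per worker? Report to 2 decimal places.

Capital per worker breaks even when investment replaces (n + δ)·k; here n + δ = 0.111.
At the golden rule the marginal product of capital equals n+δ: 0.23·k^(0.23−1) = 0.111. Solving, k_gold = (0.23/0.111)^(1/0.77) ≈ 2.5758.
y_gold = 2.5758^0.23 ≈ 1.2431.
c_gold = y_gold − (n+δ)·k_gold = 1.2431 − 0.111·2.5758 ≈ 0.9572.

c_gold ≈ 0.96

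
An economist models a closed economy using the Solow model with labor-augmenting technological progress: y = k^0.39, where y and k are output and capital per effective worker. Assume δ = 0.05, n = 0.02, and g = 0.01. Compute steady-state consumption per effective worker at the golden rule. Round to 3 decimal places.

c_gold ≈ 1.680

The effective depreciation rate is n + g + δ = 0.02 + 0.01 + 0.05 = 0.08.
Golden rule sets MPK = n+g+δ: 0.39·k^(0.39−1) = 0.08, so k_gold = (0.39/0.08)^(1/0.61) ≈ 13.4223.
y_gold = 13.4223^0.39 ≈ 2.7533.
c_gold = y_gold − (n+g+δ)·k_gold = 2.7533 − 0.08·13.4223 ≈ 1.6795.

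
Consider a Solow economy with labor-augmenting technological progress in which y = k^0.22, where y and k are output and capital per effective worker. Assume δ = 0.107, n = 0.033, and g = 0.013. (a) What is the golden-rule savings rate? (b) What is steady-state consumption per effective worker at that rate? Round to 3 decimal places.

(a) s_gold = 0.220; (b) c_gold ≈ 0.864

The effective depreciation rate is n + g + δ = 0.033 + 0.013 + 0.107 = 0.153.
For Cobb-Douglas, s_gold equals capital's share: s_gold = 0.22.
Setting f'(k) = n+g+δ gives 0.22·k^(0.22−1) = 0.153, hence k_gold = (0.22/0.153)^(1/0.78) ≈ 1.5930.
y_gold = 1.5930^0.22 ≈ 1.1079; c_gold = (1−0.22)·y_gold ≈ 0.8641.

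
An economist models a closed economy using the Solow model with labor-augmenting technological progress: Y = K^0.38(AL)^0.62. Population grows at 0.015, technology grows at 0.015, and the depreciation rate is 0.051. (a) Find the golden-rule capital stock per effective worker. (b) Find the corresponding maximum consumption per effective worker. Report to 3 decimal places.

(a) k_gold ≈ 12.099; (b) c_gold ≈ 1.599

The effective depreciation rate is n + g + δ = 0.015 + 0.015 + 0.051 = 0.081.
Golden rule sets MPK = n+g+δ: 0.38·k^(0.38−1) = 0.081, so k_gold = (0.38/0.081)^(1/0.62) ≈ 12.0987.
y_gold = 12.0987^0.38 ≈ 2.5789; c_gold = y_gold − 0.081·k_gold ≈ 1.5989.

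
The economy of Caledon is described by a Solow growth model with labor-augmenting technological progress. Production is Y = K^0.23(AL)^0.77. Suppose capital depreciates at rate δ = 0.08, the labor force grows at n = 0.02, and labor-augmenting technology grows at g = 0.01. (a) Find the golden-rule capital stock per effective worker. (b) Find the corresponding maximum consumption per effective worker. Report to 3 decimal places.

(a) k_gold ≈ 2.606; (b) c_gold ≈ 0.960

The effective depreciation rate is n + g + δ = 0.02 + 0.01 + 0.08 = 0.11.
Setting f'(k) = n+g+δ gives 0.23·k^(0.23−1) = 0.11, hence k_gold = (0.23/0.11)^(1/0.77) ≈ 2.6063.
y_gold = 2.6063^0.23 ≈ 1.2465; c_gold = y_gold − 0.11·k_gold ≈ 0.9598.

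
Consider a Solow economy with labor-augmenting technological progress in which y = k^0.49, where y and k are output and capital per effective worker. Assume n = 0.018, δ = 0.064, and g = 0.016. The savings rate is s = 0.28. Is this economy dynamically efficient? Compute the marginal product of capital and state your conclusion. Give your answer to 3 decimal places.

The effective depreciation rate is n + g + δ = 0.018 + 0.016 + 0.064 = 0.098.
Steady-state k*: s·k^0.49 = 0.098·k gives k* = (0.28/0.098)^(1/0.51) ≈ 7.8340.
MPK = 0.49·7.8340^(-0.51) ≈ 0.1715.
MPK > n+g+δ = 0.098, so the economy is dynamically efficient (under-saving).

dynamically efficient; MPK ≈ 0.171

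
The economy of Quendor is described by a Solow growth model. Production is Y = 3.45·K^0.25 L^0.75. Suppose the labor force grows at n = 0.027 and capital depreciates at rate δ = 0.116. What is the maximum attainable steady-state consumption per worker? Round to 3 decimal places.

c_gold ≈ 4.710

n + δ = 0.027 + 0.116 = 0.143.
Golden rule sets MPK = n+δ: 0.25·3.45·k^(0.25−1) = 0.143, so k_gold = (0.25·3.45/0.143)^(1/0.75) ≈ 10.9790.
y_gold = 3.45·10.9790^0.25 ≈ 6.2800.
c_gold = y_gold − (n+δ)·k_gold = 6.2800 − 0.143·10.9790 ≈ 4.7100.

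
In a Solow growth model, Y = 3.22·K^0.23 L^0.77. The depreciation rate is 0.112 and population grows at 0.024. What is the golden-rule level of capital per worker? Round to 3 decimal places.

Break-even investment rate: n + δ = 0.024 + 0.112 = 0.136.
At the golden rule the marginal product of capital equals n+δ: 0.23·3.22·k^(0.23−1) = 0.136. Solving, k_gold = (0.23·3.22/0.136)^(1/0.77) ≈ 9.0345.

k_gold ≈ 9.034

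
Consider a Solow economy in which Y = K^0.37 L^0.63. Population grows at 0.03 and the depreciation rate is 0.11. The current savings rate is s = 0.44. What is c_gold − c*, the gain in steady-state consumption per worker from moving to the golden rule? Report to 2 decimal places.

Δc ≈ 0.02

Break-even investment rate: n + δ = 0.03 + 0.11 = 0.14.
Current steady state (s = 0.44): k* = (0.44/0.14)^(1/0.63) ≈ 6.1575, y* = 6.1575^0.37 ≈ 1.9592, c* = (1−0.44)·1.9592 ≈ 1.0972.
At the golden rule the marginal product of capital equals n+δ: 0.37·k^(0.37−1) = 0.14. Solving, k_gold = (0.37/0.14)^(1/0.63) ≈ 4.6769.
y_gold = 4.6769^0.37 ≈ 1.7696, c_gold = y_gold − 0.14·k_gold ≈ 1.1149.
Gain: Δc = 1.1149 − 1.0972 ≈ 0.0177.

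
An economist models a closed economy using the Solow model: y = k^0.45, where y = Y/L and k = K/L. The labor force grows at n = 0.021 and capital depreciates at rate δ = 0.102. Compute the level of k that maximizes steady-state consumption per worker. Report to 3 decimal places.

k_gold ≈ 10.573

Break-even investment rate: n + δ = 0.021 + 0.102 = 0.123.
Golden rule sets MPK = n+δ: 0.45·k^(0.45−1) = 0.123, so k_gold = (0.45/0.123)^(1/0.55) ≈ 10.5729.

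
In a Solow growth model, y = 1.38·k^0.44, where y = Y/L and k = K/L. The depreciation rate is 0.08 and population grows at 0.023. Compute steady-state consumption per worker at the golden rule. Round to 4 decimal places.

n + δ = 0.023 + 0.08 = 0.103.
Maximizing c = f(k) − (n+δ)·k gives f'(k) = n+δ, i.e. 0.44·1.38·k^(0.44−1) = 0.103, so k_gold = (0.44·1.38/0.103)^(1/0.56) ≈ 23.7620.
y_gold = 1.38·23.7620^0.44 ≈ 5.5625.
c_gold = y_gold − (n+δ)·k_gold = 5.5625 − 0.103·23.7620 ≈ 3.1150.

c_gold ≈ 3.1150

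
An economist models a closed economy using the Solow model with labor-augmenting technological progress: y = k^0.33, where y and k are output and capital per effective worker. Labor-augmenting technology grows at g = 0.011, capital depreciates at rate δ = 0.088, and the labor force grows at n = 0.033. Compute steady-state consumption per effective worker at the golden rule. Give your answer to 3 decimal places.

n + g + δ = 0.033 + 0.011 + 0.088 = 0.132.
Golden rule sets MPK = n+g+δ: 0.33·k^(0.33−1) = 0.132, so k_gold = (0.33/0.132)^(1/0.67) ≈ 3.9259.
y_gold = 3.9259^0.33 ≈ 1.5704.
c_gold = y_gold − (n+g+δ)·k_gold = 1.5704 − 0.132·3.9259 ≈ 1.0521.

c_gold ≈ 1.052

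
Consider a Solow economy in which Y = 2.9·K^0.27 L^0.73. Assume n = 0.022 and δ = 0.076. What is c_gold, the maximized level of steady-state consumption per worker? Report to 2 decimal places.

Capital per worker breaks even when investment replaces (n + δ)·k; here n + δ = 0.098.
At the golden rule the marginal product of capital equals n+δ: 0.27·2.9·k^(0.27−1) = 0.098. Solving, k_gold = (0.27·2.9/0.098)^(1/0.73) ≈ 17.2326.
y_gold = 2.9·17.2326^0.27 ≈ 6.2548.
c_gold = y_gold − (n+δ)·k_gold = 6.2548 − 0.098·17.2326 ≈ 4.5660.

c_gold ≈ 4.57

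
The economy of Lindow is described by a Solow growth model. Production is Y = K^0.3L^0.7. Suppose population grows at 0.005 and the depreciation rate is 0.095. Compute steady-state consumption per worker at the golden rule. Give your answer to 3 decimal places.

c_gold ≈ 1.121

The effective depreciation rate is n + δ = 0.005 + 0.095 = 0.1.
Maximizing c = f(k) − (n+δ)·k gives f'(k) = n+δ, i.e. 0.3·k^(0.3−1) = 0.1, so k_gold = (0.3/0.1)^(1/0.7) ≈ 4.8040.
y_gold = 4.8040^0.3 ≈ 1.6013.
c_gold = y_gold − (n+δ)·k_gold = 1.6013 − 0.1·4.8040 ≈ 1.1209.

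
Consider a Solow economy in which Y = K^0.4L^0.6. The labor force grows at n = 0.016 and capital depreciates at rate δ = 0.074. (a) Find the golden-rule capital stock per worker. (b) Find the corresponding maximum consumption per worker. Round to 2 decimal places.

(a) k_gold ≈ 12.01; (b) c_gold ≈ 1.62

n + δ = 0.016 + 0.074 = 0.09.
Golden rule sets MPK = n+δ: 0.4·k^(0.4−1) = 0.09, so k_gold = (0.4/0.09)^(1/0.6) ≈ 12.0142.
y_gold = 12.0142^0.4 ≈ 2.7032; c_gold = y_gold − 0.09·k_gold ≈ 1.6219.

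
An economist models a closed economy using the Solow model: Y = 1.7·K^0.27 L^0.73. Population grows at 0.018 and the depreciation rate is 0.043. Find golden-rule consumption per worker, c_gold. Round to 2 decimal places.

c_gold ≈ 2.62

The effective depreciation rate is n + δ = 0.018 + 0.043 = 0.061.
Setting f'(k) = n+δ gives 0.27·1.7·k^(0.27−1) = 0.061, hence k_gold = (0.27·1.7/0.061)^(1/0.73) ≈ 15.8731.
y_gold = 1.7·15.8731^0.27 ≈ 3.5861.
c_gold = y_gold − (n+δ)·k_gold = 3.5861 − 0.061·15.8731 ≈ 2.6179.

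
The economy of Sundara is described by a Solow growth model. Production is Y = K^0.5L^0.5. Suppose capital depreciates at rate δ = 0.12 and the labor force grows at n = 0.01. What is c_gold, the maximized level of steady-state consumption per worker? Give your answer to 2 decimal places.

The effective depreciation rate is n + δ = 0.01 + 0.12 = 0.13.
Golden rule sets MPK = n+δ: 0.5·k^(0.5−1) = 0.13, so k_gold = (0.5/0.13)^(1/0.5) ≈ 14.7929.
y_gold = 14.7929^0.5 ≈ 3.8462.
c_gold = y_gold − (n+δ)·k_gold = 3.8462 − 0.13·14.7929 ≈ 1.9231.

c_gold ≈ 1.92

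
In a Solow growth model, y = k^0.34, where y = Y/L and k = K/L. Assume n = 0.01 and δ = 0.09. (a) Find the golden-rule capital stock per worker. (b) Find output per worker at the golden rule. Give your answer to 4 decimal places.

The effective depreciation rate is n + δ = 0.01 + 0.09 = 0.1.
Golden rule sets MPK = n+δ: 0.34·k^(0.34−1) = 0.1, so k_gold = (0.34/0.1)^(1/0.66) ≈ 6.3866.
y_gold = 6.3866^0.34 ≈ 1.8784.

(a) k_gold ≈ 6.3866; (b) y_gold ≈ 1.8784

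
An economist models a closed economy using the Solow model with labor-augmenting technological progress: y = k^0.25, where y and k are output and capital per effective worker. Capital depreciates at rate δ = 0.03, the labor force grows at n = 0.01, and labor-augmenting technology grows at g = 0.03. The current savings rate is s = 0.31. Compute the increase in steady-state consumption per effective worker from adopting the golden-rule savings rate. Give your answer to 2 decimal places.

Capital per effective worker breaks even when investment replaces (n + g + δ)·k; here n + g + δ = 0.07.
Current steady state (s = 0.31): k* = (0.31/0.07)^(1/0.75) ≈ 7.2725, y* = 7.2725^0.25 ≈ 1.6422, c* = (1−0.31)·1.6422 ≈ 1.1331.
Golden rule sets MPK = n+g+δ: 0.25·k^(0.25−1) = 0.07, so k_gold = (0.25/0.07)^(1/0.75) ≈ 5.4591.
y_gold = 5.4591^0.25 ≈ 1.5286, c_gold = y_gold − 0.07·k_gold ≈ 1.1464.
Gain: Δc = 1.1464 − 1.1331 ≈ 0.0133.

Δc ≈ 0.01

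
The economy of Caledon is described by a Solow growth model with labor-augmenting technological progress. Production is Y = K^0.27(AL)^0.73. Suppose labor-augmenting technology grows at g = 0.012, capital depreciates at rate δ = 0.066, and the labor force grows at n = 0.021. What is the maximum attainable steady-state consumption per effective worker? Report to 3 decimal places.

The effective depreciation rate is n + g + δ = 0.021 + 0.012 + 0.066 = 0.099.
Maximizing c = f(k) − (n+g+δ)·k gives f'(k) = n+g+δ, i.e. 0.27·k^(0.27−1) = 0.099, so k_gold = (0.27/0.099)^(1/0.73) ≈ 3.9527.
y_gold = 3.9527^0.27 ≈ 1.4493.
c_gold = y_gold − (n+g+δ)·k_gold = 1.4493 − 0.099·3.9527 ≈ 1.0580.

c_gold ≈ 1.058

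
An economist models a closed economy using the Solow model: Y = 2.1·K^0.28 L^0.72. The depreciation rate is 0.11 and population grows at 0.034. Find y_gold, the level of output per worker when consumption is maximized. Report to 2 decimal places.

The effective depreciation rate is n + δ = 0.034 + 0.11 = 0.144.
Maximizing c = f(k) − (n+δ)·k gives f'(k) = n+δ, i.e. 0.28·2.1·k^(0.28−1) = 0.144, so k_gold = (0.28·2.1/0.144)^(1/0.72) ≈ 7.0572.
Output: y_gold = 2.1·k_gold^0.28 = 2.1·7.0572^0.28 ≈ 3.6294.

y_gold ≈ 3.63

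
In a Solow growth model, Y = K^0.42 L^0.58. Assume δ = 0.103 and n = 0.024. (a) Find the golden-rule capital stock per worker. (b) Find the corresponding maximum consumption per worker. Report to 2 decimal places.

(a) k_gold ≈ 7.86; (b) c_gold ≈ 1.38

The effective depreciation rate is n + δ = 0.024 + 0.103 = 0.127.
At the golden rule the marginal product of capital equals n+δ: 0.42·k^(0.42−1) = 0.127. Solving, k_gold = (0.42/0.127)^(1/0.58) ≈ 7.8631.
y_gold = 7.8631^0.42 ≈ 2.3777; c_gold = y_gold − 0.127·k_gold ≈ 1.3790.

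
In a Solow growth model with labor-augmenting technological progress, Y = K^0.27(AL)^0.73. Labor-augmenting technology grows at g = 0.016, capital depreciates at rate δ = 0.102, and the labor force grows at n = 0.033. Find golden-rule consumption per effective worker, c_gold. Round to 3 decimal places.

n + g + δ = 0.033 + 0.016 + 0.102 = 0.151.
Maximizing c = f(k) − (n+g+δ)·k gives f'(k) = n+g+δ, i.e. 0.27·k^(0.27−1) = 0.151, so k_gold = (0.27/0.151)^(1/0.73) ≈ 2.2168.
y_gold = 2.2168^0.27 ≈ 1.2398.
c_gold = y_gold − (n+g+δ)·k_gold = 1.2398 − 0.151·2.2168 ≈ 0.9050.

c_gold ≈ 0.905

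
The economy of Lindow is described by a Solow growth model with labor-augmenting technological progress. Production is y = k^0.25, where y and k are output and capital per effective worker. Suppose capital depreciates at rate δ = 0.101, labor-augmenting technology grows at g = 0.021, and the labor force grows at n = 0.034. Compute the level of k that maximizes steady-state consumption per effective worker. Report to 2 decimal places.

The effective depreciation rate is n + g + δ = 0.034 + 0.021 + 0.101 = 0.156.
Setting f'(k) = n+g+δ gives 0.25·k^(0.25−1) = 0.156, hence k_gold = (0.25/0.156)^(1/0.75) ≈ 1.8754.

k_gold ≈ 1.88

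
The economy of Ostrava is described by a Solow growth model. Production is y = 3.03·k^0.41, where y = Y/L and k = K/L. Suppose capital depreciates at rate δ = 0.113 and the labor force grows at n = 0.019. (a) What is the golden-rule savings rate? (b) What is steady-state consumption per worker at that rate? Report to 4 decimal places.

Capital per worker breaks even when investment replaces (n + δ)·k; here n + δ = 0.132.
For Cobb-Douglas, s_gold equals capital's share: s_gold = 0.41.
At the golden rule the marginal product of capital equals n+δ: 0.41·3.03·k^(0.41−1) = 0.132. Solving, k_gold = (0.41·3.03/0.132)^(1/0.59) ≈ 44.6950.
y_gold = 3.03·44.6950^0.41 ≈ 14.3896; c_gold = (1−0.41)·y_gold ≈ 8.4899.

(a) s_gold = 0.4100; (b) c_gold ≈ 8.4899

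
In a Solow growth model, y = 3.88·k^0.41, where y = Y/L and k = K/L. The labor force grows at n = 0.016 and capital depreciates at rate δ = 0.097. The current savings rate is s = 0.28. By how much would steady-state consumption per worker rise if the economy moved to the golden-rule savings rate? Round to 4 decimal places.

Δc ≈ 0.9171

Capital per worker breaks even when investment replaces (n + δ)·k; here n + δ = 0.113.
Current steady state (s = 0.28): k* = (0.28·3.88/0.113)^(1/0.59) ≈ 46.3395, y* = 3.88·46.3395^0.41 ≈ 18.7013, c* = (1−0.28)·18.7013 ≈ 13.4649.
Golden rule sets MPK = n+δ: 0.41·3.88·k^(0.41−1) = 0.113, so k_gold = (0.41·3.88/0.113)^(1/0.59) ≈ 88.4450.
y_gold = 3.88·88.4450^0.41 ≈ 24.3763, c_gold = y_gold − 0.113·k_gold ≈ 14.3820.
Gain: Δc = 14.3820 − 13.4649 ≈ 0.9171.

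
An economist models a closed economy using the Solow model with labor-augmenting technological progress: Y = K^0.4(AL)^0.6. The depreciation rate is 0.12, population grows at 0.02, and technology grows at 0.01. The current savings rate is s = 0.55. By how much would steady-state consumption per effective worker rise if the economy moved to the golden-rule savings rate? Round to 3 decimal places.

The effective depreciation rate is n + g + δ = 0.02 + 0.01 + 0.12 = 0.15.
Current steady state (s = 0.55): k* = (0.55/0.15)^(1/0.6) ≈ 8.7187, y* = 8.7187^0.4 ≈ 2.3778, c* = (1−0.55)·2.3778 ≈ 1.0700.
Golden rule sets MPK = n+g+δ: 0.4·k^(0.4−1) = 0.15, so k_gold = (0.4/0.15)^(1/0.6) ≈ 5.1280.
y_gold = 5.1280^0.4 ≈ 1.9230, c_gold = y_gold − 0.15·k_gold ≈ 1.1538.
Gain: Δc = 1.1538 − 1.0700 ≈ 0.0838.

Δc ≈ 0.084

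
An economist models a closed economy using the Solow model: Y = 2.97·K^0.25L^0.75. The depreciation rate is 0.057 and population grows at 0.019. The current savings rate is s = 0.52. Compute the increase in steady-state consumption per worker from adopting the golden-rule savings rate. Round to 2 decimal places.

Δc ≈ 0.87

Break-even investment rate: n + δ = 0.019 + 0.057 = 0.076.
Current steady state (s = 0.52): k* = (0.52·2.97/0.076)^(1/0.75) ≈ 55.4534, y* = 2.97·55.4534^0.25 ≈ 8.1047, c* = (1−0.52)·8.1047 ≈ 3.8903.
Golden rule sets MPK = n+δ: 0.25·2.97·k^(0.25−1) = 0.076, so k_gold = (0.25·2.97/0.076)^(1/0.75) ≈ 20.8854.
y_gold = 2.97·20.8854^0.25 ≈ 6.3492, c_gold = y_gold − 0.076·k_gold ≈ 4.7619.
Gain: Δc = 4.7619 − 3.8903 ≈ 0.8716.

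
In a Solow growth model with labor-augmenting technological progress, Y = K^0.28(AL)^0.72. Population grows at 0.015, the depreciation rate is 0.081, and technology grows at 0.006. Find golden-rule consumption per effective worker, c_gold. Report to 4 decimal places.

n + g + δ = 0.015 + 0.006 + 0.081 = 0.102.
Maximizing c = f(k) − (n+g+δ)·k gives f'(k) = n+g+δ, i.e. 0.28·k^(0.28−1) = 0.102, so k_gold = (0.28/0.102)^(1/0.72) ≈ 4.0654.
y_gold = 4.0654^0.28 ≈ 1.4810.
c_gold = y_gold − (n+g+δ)·k_gold = 1.4810 − 0.102·4.0654 ≈ 1.0663.

c_gold ≈ 1.0663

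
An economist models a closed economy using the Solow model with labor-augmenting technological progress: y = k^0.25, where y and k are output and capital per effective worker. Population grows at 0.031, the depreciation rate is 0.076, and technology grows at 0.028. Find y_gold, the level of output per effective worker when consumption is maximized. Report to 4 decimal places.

The effective depreciation rate is n + g + δ = 0.031 + 0.028 + 0.076 = 0.135.
Golden rule sets MPK = n+g+δ: 0.25·k^(0.25−1) = 0.135, so k_gold = (0.25/0.135)^(1/0.75) ≈ 2.2741.
Output: y_gold = k_gold^0.25 = 2.2741^0.25 ≈ 1.2280.

y_gold ≈ 1.2280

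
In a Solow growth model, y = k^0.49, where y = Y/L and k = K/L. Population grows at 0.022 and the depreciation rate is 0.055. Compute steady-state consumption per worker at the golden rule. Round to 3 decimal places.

c_gold ≈ 3.018

n + δ = 0.022 + 0.055 = 0.077.
At the golden rule the marginal product of capital equals n+δ: 0.49·k^(0.49−1) = 0.077. Solving, k_gold = (0.49/0.077)^(1/0.51) ≈ 37.6611.
y_gold = 37.6611^0.49 ≈ 5.9182.
c_gold = y_gold − (n+δ)·k_gold = 5.9182 − 0.077·37.6611 ≈ 3.0183.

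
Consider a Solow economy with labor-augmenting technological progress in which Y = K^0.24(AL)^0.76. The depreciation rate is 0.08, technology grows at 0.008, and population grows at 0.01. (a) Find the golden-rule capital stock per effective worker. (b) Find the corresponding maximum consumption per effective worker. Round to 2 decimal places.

The effective depreciation rate is n + g + δ = 0.01 + 0.008 + 0.08 = 0.098.
Golden rule sets MPK = n+g+δ: 0.24·k^(0.24−1) = 0.098, so k_gold = (0.24/0.098)^(1/0.76) ≈ 3.2495.
y_gold = 3.2495^0.24 ≈ 1.3269; c_gold = y_gold − 0.098·k_gold ≈ 1.0084.

(a) k_gold ≈ 3.25; (b) c_gold ≈ 1.01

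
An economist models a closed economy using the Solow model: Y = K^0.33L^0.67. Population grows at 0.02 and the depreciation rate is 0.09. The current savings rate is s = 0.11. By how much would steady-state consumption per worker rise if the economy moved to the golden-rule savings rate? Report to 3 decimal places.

n + δ = 0.02 + 0.09 = 0.11.
Current steady state (s = 0.11): k* = (0.11/0.11)^(1/0.67) ≈ 1.0000, y* = 1.0000^0.33 ≈ 1.0000, c* = (1−0.11)·1.0000 ≈ 0.8900.
Setting f'(k) = n+δ gives 0.33·k^(0.33−1) = 0.11, hence k_gold = (0.33/0.11)^(1/0.67) ≈ 5.1537.
y_gold = 5.1537^0.33 ≈ 1.7179, c_gold = y_gold − 0.11·k_gold ≈ 1.1510.
Gain: Δc = 1.1510 − 0.8900 ≈ 0.2610.

Δc ≈ 0.261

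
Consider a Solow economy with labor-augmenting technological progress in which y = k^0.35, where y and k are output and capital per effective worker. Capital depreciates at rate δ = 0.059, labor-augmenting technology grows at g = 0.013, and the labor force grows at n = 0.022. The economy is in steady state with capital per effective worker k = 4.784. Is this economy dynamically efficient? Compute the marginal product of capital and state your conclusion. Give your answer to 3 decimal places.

dynamically efficient; MPK ≈ 0.127

n + g + δ = 0.022 + 0.013 + 0.059 = 0.094.
MPK = 0.35·k^(0.35−1) = 0.35·4.784^(-0.65) ≈ 0.1265.
MPK > 0.094, so the economy is dynamically efficient (under-saving).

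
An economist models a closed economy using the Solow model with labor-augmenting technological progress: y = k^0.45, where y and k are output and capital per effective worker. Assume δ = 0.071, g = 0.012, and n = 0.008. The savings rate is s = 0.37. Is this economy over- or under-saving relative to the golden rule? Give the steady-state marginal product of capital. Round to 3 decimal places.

n + g + δ = 0.008 + 0.012 + 0.071 = 0.091.
Steady-state k*: s·k^0.45 = 0.091·k gives k* = (0.37/0.091)^(1/0.55) ≈ 12.8104.
MPK = 0.45·12.8104^(-0.55) ≈ 0.1107.
MPK > n+g+δ = 0.091, so the economy is dynamically efficient (under-saving).

under-saving; MPK ≈ 0.111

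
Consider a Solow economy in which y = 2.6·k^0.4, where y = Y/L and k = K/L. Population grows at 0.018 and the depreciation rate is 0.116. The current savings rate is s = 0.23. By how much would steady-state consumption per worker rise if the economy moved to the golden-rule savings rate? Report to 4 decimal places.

Δc ≈ 0.6886

Break-even investment rate: n + δ = 0.018 + 0.116 = 0.134.
Current steady state (s = 0.23): k* = (0.23·2.6/0.134)^(1/0.6) ≈ 12.0965, y* = 2.6·12.0965^0.4 ≈ 7.0475, c* = (1−0.23)·7.0475 ≈ 5.4266.
At the golden rule the marginal product of capital equals n+δ: 0.4·2.6·k^(0.4−1) = 0.134. Solving, k_gold = (0.4·2.6/0.134)^(1/0.6) ≈ 30.4239.
y_gold = 2.6·30.4239^0.4 ≈ 10.1920, c_gold = y_gold − 0.134·k_gold ≈ 6.1152.
Gain: Δc = 6.1152 − 5.4266 ≈ 0.6886.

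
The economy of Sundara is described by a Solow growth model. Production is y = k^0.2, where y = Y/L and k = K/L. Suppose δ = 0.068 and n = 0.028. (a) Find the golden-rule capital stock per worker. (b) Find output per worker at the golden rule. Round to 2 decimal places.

(a) k_gold ≈ 2.50; (b) y_gold ≈ 1.20

n + δ = 0.028 + 0.068 = 0.096.
Golden rule sets MPK = n+δ: 0.2·k^(0.2−1) = 0.096, so k_gold = (0.2/0.096)^(1/0.8) ≈ 2.5029.
y_gold = 2.5029^0.2 ≈ 1.2014.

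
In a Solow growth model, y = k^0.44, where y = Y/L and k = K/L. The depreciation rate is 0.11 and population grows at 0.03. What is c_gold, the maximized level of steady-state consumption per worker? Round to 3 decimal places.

The effective depreciation rate is n + δ = 0.03 + 0.11 = 0.14.
Setting f'(k) = n+δ gives 0.44·k^(0.44−1) = 0.14, hence k_gold = (0.44/0.14)^(1/0.56) ≈ 7.7282.
y_gold = 7.7282^0.44 ≈ 2.4590.
c_gold = y_gold − (n+δ)·k_gold = 2.4590 − 0.14·7.7282 ≈ 1.3770.

c_gold ≈ 1.377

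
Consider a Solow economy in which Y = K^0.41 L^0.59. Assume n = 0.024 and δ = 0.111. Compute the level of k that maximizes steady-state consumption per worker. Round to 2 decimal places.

Capital per worker breaks even when investment replaces (n + δ)·k; here n + δ = 0.135.
Maximizing c = f(k) − (n+δ)·k gives f'(k) = n+δ, i.e. 0.41·k^(0.41−1) = 0.135, so k_gold = (0.41/0.135)^(1/0.59) ≈ 6.5722.

k_gold ≈ 6.57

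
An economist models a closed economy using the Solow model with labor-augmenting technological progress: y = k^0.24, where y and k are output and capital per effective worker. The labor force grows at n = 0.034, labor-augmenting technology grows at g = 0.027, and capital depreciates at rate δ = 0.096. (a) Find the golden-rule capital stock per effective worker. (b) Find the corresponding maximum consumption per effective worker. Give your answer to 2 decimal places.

(a) k_gold ≈ 1.75; (b) c_gold ≈ 0.87

Capital per effective worker breaks even when investment replaces (n + g + δ)·k; here n + g + δ = 0.157.
Golden rule sets MPK = n+g+δ: 0.24·k^(0.24−1) = 0.157, so k_gold = (0.24/0.157)^(1/0.76) ≈ 1.7479.
y_gold = 1.7479^0.24 ≈ 1.1434; c_gold = y_gold − 0.157·k_gold ≈ 0.8690.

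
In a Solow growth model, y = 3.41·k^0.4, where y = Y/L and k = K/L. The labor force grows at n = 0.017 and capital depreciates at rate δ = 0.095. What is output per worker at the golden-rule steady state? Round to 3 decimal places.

y_gold ≈ 18.050

Break-even investment rate: n + δ = 0.017 + 0.095 = 0.112.
At the golden rule the marginal product of capital equals n+δ: 0.4·3.41·k^(0.4−1) = 0.112. Solving, k_gold = (0.4·3.41/0.112)^(1/0.6) ≈ 64.4655.
Output: y_gold = 3.41·k_gold^0.4 = 3.41·64.4655^0.4 ≈ 18.0503.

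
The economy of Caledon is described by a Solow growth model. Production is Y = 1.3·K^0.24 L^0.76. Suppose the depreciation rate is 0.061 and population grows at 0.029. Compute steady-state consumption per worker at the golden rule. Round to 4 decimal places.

c_gold ≈ 1.4630

Break-even investment rate: n + δ = 0.029 + 0.061 = 0.09.
Setting f'(k) = n+δ gives 0.24·1.3·k^(0.24−1) = 0.09, hence k_gold = (0.24·1.3/0.09)^(1/0.76) ≈ 5.1335.
y_gold = 1.3·5.1335^0.24 ≈ 1.9250.
c_gold = y_gold − (n+δ)·k_gold = 1.9250 − 0.09·5.1335 ≈ 1.4630.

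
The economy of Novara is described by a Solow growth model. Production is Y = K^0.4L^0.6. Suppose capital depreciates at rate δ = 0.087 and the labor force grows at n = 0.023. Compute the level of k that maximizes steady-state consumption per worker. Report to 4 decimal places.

n + δ = 0.023 + 0.087 = 0.11.
Setting f'(k) = n+δ gives 0.4·k^(0.4−1) = 0.11, hence k_gold = (0.4/0.11)^(1/0.6) ≈ 8.5990.

k_gold ≈ 8.5990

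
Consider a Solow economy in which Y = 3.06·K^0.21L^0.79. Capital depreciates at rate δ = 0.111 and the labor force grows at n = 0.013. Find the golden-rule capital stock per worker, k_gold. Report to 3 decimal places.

n + δ = 0.013 + 0.111 = 0.124.
Maximizing c = f(k) − (n+δ)·k gives f'(k) = n+δ, i.e. 0.21·3.06·k^(0.21−1) = 0.124, so k_gold = (0.21·3.06/0.124)^(1/0.79) ≈ 8.0252.

k_gold ≈ 8.025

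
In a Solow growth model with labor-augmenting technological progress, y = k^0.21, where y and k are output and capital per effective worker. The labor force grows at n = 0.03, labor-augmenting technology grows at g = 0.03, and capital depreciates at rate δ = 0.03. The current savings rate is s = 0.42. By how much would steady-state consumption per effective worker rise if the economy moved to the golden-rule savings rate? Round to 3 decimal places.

Δc ≈ 0.116

Capital per effective worker breaks even when investment replaces (n + g + δ)·k; here n + g + δ = 0.09.
Current steady state (s = 0.42): k* = (0.42/0.09)^(1/0.79) ≈ 7.0282, y* = 7.0282^0.21 ≈ 1.5060, c* = (1−0.42)·1.5060 ≈ 0.8735.
Maximizing c = f(k) − (n+g+δ)·k gives f'(k) = n+g+δ, i.e. 0.21·k^(0.21−1) = 0.09, so k_gold = (0.21/0.09)^(1/0.79) ≈ 2.9228.
y_gold = 2.9228^0.21 ≈ 1.2526, c_gold = y_gold − 0.09·k_gold ≈ 0.9896.
Gain: Δc = 0.9896 − 0.8735 ≈ 0.1161.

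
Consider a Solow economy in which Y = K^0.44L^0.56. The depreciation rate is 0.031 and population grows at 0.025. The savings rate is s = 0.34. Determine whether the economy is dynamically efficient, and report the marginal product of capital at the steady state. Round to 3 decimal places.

The effective depreciation rate is n + δ = 0.025 + 0.031 = 0.056.
Steady-state k*: s·k^0.44 = 0.056·k gives k* = (0.34/0.056)^(1/0.56) ≈ 25.0457.
MPK = 0.44·25.0457^(-0.56) ≈ 0.0725.
MPK > n+δ = 0.056, so the economy is dynamically efficient (under-saving).

dynamically efficient; MPK ≈ 0.072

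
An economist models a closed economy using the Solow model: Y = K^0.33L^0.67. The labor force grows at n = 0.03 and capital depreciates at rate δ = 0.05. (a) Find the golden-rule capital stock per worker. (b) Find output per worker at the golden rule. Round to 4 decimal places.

(a) k_gold ≈ 8.2898; (b) y_gold ≈ 2.0096

Capital per worker breaks even when investment replaces (n + δ)·k; here n + δ = 0.08.
Maximizing c = f(k) − (n+δ)·k gives f'(k) = n+δ, i.e. 0.33·k^(0.33−1) = 0.08, so k_gold = (0.33/0.08)^(1/0.67) ≈ 8.2898.
y_gold = 8.2898^0.33 ≈ 2.0096.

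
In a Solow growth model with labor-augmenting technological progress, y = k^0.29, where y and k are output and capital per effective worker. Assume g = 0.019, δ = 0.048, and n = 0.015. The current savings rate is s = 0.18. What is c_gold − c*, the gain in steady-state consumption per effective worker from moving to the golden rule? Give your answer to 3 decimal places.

Δc ≈ 0.059

The effective depreciation rate is n + g + δ = 0.015 + 0.019 + 0.048 = 0.082.
Current steady state (s = 0.18): k* = (0.18/0.082)^(1/0.71) ≈ 3.0264, y* = 3.0264^0.29 ≈ 1.3787, c* = (1−0.18)·1.3787 ≈ 1.1305.
At the golden rule the marginal product of capital equals n+g+δ: 0.29·k^(0.29−1) = 0.082. Solving, k_gold = (0.29/0.082)^(1/0.71) ≈ 5.9245.
y_gold = 5.9245^0.29 ≈ 1.6752, c_gold = y_gold − 0.082·k_gold ≈ 1.1894.
Gain: Δc = 1.1894 − 1.1305 ≈ 0.0589.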